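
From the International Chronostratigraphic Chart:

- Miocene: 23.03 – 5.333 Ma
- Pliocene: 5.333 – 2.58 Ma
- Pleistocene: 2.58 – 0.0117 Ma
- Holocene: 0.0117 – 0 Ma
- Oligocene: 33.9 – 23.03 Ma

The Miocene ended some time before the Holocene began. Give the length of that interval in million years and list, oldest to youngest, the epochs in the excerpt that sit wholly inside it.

5.3213 million years; Pliocene, Pleistocene

The Miocene closes at 5.333 Ma and the Holocene opens at 0.0117 Ma, so the interval is 5.333 − 0.0117 = 5.3213 Myr.
An epoch fits inside if it starts at or after 5.333 Ma and ends at or before 0.0117 Ma; oldest first that gives Pliocene, Pleistocene.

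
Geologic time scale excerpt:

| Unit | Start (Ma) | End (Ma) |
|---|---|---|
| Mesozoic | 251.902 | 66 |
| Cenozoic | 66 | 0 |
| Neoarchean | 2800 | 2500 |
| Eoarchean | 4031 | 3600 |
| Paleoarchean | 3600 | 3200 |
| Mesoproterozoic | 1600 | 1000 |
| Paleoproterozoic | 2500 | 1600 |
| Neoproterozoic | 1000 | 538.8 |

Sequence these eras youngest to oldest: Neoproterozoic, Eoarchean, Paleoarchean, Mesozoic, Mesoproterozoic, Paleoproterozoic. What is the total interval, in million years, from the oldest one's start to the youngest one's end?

From the excerpt: Neoproterozoic 1000–538.8; Eoarchean 4031–3600; Paleoarchean 3600–3200; Mesozoic 251.902–66; Mesoproterozoic 1600–1000; Paleoproterozoic 2500–1600 (Ma).
Larger Ma is earlier, so the oldest is Eoarchean and the youngest is Mesozoic; youngest to oldest: Mesozoic, Neoproterozoic, Mesoproterozoic, Paleoproterozoic, Paleoarchean, Eoarchean.
Oldest start 4031 minus youngest end 66 gives 3965 Myr overall.

Mesozoic, Neoproterozoic, Mesoproterozoic, Paleoproterozoic, Paleoarchean, Eoarchean; total span 3965 Myr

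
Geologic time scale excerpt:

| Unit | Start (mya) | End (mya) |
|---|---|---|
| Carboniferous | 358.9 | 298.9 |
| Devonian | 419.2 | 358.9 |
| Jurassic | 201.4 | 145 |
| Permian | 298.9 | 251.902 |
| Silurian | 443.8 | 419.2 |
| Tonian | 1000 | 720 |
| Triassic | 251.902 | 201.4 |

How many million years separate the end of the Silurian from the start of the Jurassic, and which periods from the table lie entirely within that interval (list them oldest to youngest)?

217.8 million years; Devonian, Carboniferous, Permian, Triassic

End of Silurian = 419.2 Ma; start of Jurassic = 201.4 Ma.
Gap = 419.2 − 201.4 = 217.8 Myr.
Periods wholly inside 419.2–201.4 Ma: Devonian (419.2–358.9), Carboniferous (358.9–298.9), Permian (298.9–251.902), Triassic (251.902–201.4).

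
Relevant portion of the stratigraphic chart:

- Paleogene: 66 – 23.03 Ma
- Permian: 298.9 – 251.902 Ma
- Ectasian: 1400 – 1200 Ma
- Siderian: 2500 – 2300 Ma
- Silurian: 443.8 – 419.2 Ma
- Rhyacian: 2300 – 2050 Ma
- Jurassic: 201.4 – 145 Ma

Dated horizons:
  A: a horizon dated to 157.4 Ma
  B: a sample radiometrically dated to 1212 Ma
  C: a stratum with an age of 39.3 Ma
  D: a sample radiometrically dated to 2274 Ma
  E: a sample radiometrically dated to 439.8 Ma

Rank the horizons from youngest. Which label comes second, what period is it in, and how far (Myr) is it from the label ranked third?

Smaller Ma means younger, so youngest first: C 39.3 < A 157.4 < E 439.8 < B 1212 < D 2274.
Counting 2 along gives A (157.4 Ma); the excerpt puts that inside the Jurassic, 201.4–145 Ma.
Next in line is E (439.8 Ma), and 439.8 − 157.4 = 282.4 Myr.

A, in the Jurassic; 282.4 million years to E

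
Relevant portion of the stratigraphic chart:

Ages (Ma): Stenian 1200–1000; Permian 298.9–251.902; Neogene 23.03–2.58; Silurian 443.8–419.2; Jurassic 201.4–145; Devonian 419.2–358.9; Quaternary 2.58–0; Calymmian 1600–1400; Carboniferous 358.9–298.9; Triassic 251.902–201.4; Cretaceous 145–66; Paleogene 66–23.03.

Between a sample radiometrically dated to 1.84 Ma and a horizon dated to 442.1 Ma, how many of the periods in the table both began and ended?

442.1 Ma sits inside the Silurian (443.8–419.2) and 1.84 Ma inside the Quaternary (2.58–0); neither of those is wholly between the two dates.
The listed periods lying completely between them are Devonian, Carboniferous, Permian, Triassic, Jurassic, Cretaceous, Paleogene, Neogene — 8 in all.

8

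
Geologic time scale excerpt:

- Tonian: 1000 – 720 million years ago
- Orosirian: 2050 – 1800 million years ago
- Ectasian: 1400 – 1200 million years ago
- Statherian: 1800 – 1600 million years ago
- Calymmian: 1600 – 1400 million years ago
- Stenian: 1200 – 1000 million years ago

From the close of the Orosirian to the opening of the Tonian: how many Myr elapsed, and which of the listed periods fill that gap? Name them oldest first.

800 million years; Statherian, Calymmian, Ectasian, Stenian

The Orosirian closes at 1800 Ma and the Tonian opens at 1000 Ma, so the interval is 1800 − 1000 = 800 Myr.
A period fits inside if it starts at or after 1800 Ma and ends at or before 1000 Ma; oldest first that gives Statherian, Calymmian, Ectasian, Stenian.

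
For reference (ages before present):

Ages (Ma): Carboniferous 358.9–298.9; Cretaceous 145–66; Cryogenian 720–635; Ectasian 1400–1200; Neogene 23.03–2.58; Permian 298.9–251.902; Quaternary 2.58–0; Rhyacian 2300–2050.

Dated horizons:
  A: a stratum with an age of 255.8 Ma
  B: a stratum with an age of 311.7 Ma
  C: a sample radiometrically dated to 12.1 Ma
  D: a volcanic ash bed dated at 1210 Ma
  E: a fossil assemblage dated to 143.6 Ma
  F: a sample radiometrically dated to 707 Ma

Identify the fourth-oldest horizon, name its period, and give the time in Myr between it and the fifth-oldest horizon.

A, in the Permian; 112.2 million years to E

Sorted oldest-first by Ma: D (1210), F (707), B (311.7), A (255.8), E (143.6), C (12.1).
The fourth oldest is A at 255.8 Ma, which lies in 298.9–251.902 Ma: the Permian.
The fifth oldest is E at 143.6 Ma; separation = |255.8 − 143.6| = 112.2 Myr.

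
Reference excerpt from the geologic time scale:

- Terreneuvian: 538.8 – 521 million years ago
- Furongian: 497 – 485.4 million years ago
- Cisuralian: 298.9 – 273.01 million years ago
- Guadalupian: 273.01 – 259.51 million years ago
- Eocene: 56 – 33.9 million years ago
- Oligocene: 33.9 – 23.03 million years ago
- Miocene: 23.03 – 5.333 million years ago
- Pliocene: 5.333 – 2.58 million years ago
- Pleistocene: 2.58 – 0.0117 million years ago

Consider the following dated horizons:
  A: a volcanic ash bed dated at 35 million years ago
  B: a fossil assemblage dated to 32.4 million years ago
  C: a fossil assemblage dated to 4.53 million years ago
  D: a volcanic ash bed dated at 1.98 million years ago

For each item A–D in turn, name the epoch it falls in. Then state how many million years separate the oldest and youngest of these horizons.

A: 35 Ma lies in 56–33.9 Ma, so Eocene.
B: 32.4 Ma lies in 33.9–23.03 Ma, so Oligocene.
C: 4.53 Ma lies in 5.333–2.58 Ma, so Pliocene.
D: 1.98 Ma lies in 2.58–0.0117 Ma, so Pleistocene.
Oldest = 35 Ma, youngest = 1.98 Ma → span 33.02 Myr.

A — Eocene; B — Oligocene; C — Pliocene; D — Pleistocene; span 33.02 million years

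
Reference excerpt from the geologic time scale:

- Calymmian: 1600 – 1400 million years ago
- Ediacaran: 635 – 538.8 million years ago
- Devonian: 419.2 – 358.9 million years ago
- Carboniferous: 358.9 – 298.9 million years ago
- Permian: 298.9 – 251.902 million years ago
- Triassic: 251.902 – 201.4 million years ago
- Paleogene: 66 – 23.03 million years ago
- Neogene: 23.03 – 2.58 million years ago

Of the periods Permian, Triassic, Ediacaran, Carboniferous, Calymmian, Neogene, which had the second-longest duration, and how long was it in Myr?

Durations: Permian 46.998; Triassic 50.502; Ediacaran 96.2; Carboniferous 60; Calymmian 200; Neogene 20.45 Myr.
Sorted longest-first: Calymmian (200), Ediacaran (96.2), Carboniferous (60), Triassic (50.502), Permian (46.998), Neogene (20.45).
The second longest is Ediacaran at 96.2 Myr.

Ediacaran, 96.2 million years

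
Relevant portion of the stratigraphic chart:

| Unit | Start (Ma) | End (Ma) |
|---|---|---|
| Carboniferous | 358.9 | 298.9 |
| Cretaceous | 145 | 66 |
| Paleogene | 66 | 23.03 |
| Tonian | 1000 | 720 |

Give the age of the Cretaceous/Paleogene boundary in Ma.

The Cretaceous ends and the Paleogene begins at 66 Ma.

66 Ma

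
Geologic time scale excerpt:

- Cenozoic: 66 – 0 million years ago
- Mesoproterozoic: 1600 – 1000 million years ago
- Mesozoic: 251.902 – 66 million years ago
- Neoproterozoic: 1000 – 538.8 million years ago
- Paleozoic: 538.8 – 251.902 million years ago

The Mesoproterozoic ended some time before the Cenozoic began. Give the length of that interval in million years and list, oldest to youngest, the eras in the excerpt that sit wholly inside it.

934 million years; Neoproterozoic, Paleozoic, Mesozoic

End of Mesoproterozoic = 1000 Ma; start of Cenozoic = 66 Ma.
Gap = 1000 − 66 = 934 Myr.
Eras wholly inside 1000–66 Ma: Neoproterozoic (1000–538.8), Paleozoic (538.8–251.902), Mesozoic (251.902–66).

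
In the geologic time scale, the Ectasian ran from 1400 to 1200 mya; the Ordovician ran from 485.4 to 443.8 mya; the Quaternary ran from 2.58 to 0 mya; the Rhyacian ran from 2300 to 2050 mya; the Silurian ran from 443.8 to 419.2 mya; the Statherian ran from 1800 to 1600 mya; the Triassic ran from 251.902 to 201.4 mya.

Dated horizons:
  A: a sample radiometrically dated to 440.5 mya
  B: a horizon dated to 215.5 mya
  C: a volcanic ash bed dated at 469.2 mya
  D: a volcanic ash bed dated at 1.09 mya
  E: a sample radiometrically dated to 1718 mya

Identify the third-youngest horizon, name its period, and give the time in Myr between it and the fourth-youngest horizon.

A, in the Silurian; 28.7 million years to C

Smaller Ma means younger, so youngest first: D 1.09 < B 215.5 < A 440.5 < C 469.2 < E 1718.
Counting 3 along gives A (440.5 Ma); the excerpt puts that inside the Silurian, 443.8–419.2 Ma.
Next in line is C (469.2 Ma), and 469.2 − 440.5 = 28.7 Myr.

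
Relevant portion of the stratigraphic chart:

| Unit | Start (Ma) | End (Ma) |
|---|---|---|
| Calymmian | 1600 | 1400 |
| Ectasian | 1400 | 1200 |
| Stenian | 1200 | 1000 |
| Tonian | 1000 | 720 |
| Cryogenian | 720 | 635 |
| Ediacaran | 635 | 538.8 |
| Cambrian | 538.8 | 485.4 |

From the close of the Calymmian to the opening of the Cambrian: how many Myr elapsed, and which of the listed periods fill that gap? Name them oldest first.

861.2 million years; Ectasian, Stenian, Tonian, Cryogenian, Ediacaran

The Calymmian closes at 1400 Ma and the Cambrian opens at 538.8 Ma, so the interval is 1400 − 538.8 = 861.2 Myr.
A period fits inside if it starts at or after 1400 Ma and ends at or before 538.8 Ma; oldest first that gives Ectasian, Stenian, Tonian, Cryogenian, Ediacaran.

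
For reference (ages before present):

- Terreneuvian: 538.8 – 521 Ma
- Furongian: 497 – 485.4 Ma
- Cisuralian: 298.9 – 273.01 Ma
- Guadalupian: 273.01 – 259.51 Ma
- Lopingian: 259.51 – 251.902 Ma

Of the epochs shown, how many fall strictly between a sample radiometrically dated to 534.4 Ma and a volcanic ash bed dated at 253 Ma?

3

The older date is 534.4 Ma and the younger is 253 Ma.
Epochs with start < 534.4 and end > 253 Ma: Furongian (497–485.4), Cisuralian (298.9–273.01), Guadalupian (273.01–259.51).
That is 3 complete epochs.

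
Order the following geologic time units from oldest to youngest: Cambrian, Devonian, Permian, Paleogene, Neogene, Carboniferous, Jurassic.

Cambrian, Devonian, Carboniferous, Permian, Jurassic, Paleogene, Neogene

Era membership (oldest first within each) — Paleozoic: Cambrian, Devonian, Carboniferous, Permian; Mesozoic: Jurassic; Cenozoic: Paleogene, Neogene. Paleozoic precedes Mesozoic, which precedes Cenozoic. Concatenating the groups in that era order gives oldest to youngest directly.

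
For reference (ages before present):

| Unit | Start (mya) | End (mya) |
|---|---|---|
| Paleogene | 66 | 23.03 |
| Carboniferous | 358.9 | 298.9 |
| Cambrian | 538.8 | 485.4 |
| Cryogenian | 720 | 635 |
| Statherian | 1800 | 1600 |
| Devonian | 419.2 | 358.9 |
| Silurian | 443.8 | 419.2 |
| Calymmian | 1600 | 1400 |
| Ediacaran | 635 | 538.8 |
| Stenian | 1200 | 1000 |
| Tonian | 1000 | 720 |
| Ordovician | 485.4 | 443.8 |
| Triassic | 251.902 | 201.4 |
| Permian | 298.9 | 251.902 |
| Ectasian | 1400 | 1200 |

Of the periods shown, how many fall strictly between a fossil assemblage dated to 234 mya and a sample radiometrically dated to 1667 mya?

12

The older date is 1667 Ma and the younger is 234 Ma.
Periods with start < 1667 and end > 234 Ma: Calymmian (1600–1400), Ectasian (1400–1200), Stenian (1200–1000), Tonian (1000–720), Cryogenian (720–635), Ediacaran (635–538.8), Cambrian (538.8–485.4), Ordovician (485.4–443.8), Silurian (443.8–419.2), Devonian (419.2–358.9), Carboniferous (358.9–298.9), Permian (298.9–251.902).
That is 12 complete periods.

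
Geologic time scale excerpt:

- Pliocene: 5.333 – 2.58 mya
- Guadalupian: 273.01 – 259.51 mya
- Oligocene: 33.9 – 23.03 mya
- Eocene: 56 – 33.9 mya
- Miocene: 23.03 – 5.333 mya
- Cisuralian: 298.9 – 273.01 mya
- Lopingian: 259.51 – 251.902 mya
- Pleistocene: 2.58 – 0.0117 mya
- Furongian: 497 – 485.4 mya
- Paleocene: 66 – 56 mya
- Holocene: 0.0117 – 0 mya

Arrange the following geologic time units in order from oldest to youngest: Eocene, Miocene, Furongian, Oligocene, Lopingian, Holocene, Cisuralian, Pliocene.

Sorting by start age (descending Ma, since larger Ma = older): Furongian start 497, Cisuralian start 298.9, Lopingian start 259.51, Eocene start 56, Oligocene start 33.9, Miocene start 23.03, Pliocene start 5.333, Holocene start 0.0117.

Furongian → Cisuralian → Lopingian → Eocene → Oligocene → Miocene → Pliocene → Holocene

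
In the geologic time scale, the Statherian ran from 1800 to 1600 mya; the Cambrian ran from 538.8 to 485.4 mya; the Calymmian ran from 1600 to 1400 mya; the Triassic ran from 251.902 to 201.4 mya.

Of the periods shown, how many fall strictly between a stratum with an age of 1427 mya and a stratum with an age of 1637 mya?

Checking each listed span, none has both start < 1637 Ma and end > 1427 Ma — every period straddles one of the two dates or lies outside them — so the count is 0.

0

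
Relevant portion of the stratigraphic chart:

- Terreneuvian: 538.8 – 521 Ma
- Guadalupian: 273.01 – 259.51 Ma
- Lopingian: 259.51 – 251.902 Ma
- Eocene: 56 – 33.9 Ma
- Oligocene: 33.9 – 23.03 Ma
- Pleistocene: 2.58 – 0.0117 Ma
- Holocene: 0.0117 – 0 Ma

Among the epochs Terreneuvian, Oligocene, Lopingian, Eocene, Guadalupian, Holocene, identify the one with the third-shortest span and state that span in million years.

Oligocene, 10.87 million years

Start − end for each: Terreneuvian 538.8 − 521 = 17.8; Oligocene 33.9 − 23.03 = 10.87; Lopingian 259.51 − 251.902 = 7.608; Eocene 56 − 33.9 = 22.1; Guadalupian 273.01 − 259.51 = 13.5; Holocene 0.0117 − 0 = 0.0117.
Ranking these from shortest: Holocene < Lopingian < Oligocene < Guadalupian < Terreneuvian < Eocene.
Position 3 in that ranking is Oligocene, which lasted 10.87 Myr.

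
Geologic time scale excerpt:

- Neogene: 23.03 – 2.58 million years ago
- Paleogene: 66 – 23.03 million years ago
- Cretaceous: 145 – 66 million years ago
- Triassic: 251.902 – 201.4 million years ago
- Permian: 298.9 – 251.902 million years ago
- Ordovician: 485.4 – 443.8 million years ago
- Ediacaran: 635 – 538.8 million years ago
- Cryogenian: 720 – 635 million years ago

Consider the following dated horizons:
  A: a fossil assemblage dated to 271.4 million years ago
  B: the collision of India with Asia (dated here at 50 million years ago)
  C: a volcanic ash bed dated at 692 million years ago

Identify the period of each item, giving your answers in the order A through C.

Match each age against the start–end ranges in the excerpt: A = 271.4 Ma → Permian (298.9–251.902); B = 50 Ma → Paleogene (66–23.03); C = 692 Ma → Cryogenian (720–635).

A — Permian; B — Paleogene; C — Cryogenian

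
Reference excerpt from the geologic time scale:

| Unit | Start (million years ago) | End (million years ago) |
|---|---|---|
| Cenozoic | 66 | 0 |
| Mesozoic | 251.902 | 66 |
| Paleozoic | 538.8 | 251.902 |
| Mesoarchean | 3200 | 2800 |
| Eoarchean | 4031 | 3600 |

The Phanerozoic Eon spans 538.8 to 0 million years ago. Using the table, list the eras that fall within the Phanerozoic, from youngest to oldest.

Eras with both bounds inside 538.8–0 Ma: Cenozoic (66–0), Mesozoic (251.902–66), Paleozoic (538.8–251.902).

Cenozoic, Mesozoic, Paleozoic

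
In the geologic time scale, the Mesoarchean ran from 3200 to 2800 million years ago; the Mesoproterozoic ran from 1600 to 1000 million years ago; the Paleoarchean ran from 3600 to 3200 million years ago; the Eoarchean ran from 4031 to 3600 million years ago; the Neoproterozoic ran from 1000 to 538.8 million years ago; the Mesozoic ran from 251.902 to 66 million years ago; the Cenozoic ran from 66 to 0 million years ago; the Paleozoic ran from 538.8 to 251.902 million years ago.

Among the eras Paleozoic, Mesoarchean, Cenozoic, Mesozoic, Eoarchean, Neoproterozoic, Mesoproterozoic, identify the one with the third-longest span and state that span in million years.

Eoarchean, 431 million years

Start − end for each: Paleozoic 538.8 − 251.902 = 286.898; Mesoarchean 3200 − 2800 = 400; Cenozoic 66 − 0 = 66; Mesozoic 251.902 − 66 = 185.902; Eoarchean 4031 − 3600 = 431; Neoproterozoic 1000 − 538.8 = 461.2; Mesoproterozoic 1600 − 1000 = 600.
Ranking these from longest: Mesoproterozoic > Neoproterozoic > Eoarchean > Mesoarchean > Paleozoic > Mesozoic > Cenozoic.
Position 3 in that ranking is Eoarchean, which lasted 431 Myr.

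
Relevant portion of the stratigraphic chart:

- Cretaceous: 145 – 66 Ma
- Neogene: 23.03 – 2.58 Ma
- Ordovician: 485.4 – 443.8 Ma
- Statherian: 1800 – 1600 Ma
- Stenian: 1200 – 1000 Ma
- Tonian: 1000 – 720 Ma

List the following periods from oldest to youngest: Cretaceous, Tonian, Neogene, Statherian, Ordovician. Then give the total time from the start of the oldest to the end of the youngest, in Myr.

Start ages (Ma): Statherian 1800, Tonian 1000, Ordovician 485.4, Cretaceous 145, Neogene 23.03.
Ordered oldest to youngest: Statherian, Tonian, Ordovician, Cretaceous, Neogene.
Span = 1800 − 2.58 = 1797.42 Myr.

Statherian → Tonian → Ordovician → Cretaceous → Neogene; total span 1797.42 Myr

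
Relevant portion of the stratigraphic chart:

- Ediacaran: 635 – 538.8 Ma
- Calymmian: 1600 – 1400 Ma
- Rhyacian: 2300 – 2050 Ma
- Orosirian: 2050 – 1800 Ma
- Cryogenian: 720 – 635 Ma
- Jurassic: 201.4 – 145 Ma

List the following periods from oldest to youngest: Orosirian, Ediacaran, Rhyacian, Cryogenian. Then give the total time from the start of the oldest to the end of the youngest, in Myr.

Rhyacian, Orosirian, Cryogenian, Ediacaran; total span 1761.2 Myr

From the excerpt: Orosirian 2050–1800; Ediacaran 635–538.8; Rhyacian 2300–2050; Cryogenian 720–635 (Ma).
Larger Ma is earlier, so the oldest is Rhyacian and the youngest is Ediacaran; oldest to youngest: Rhyacian, Orosirian, Cryogenian, Ediacaran.
Oldest start 2300 minus youngest end 538.8 gives 1761.2 Myr overall.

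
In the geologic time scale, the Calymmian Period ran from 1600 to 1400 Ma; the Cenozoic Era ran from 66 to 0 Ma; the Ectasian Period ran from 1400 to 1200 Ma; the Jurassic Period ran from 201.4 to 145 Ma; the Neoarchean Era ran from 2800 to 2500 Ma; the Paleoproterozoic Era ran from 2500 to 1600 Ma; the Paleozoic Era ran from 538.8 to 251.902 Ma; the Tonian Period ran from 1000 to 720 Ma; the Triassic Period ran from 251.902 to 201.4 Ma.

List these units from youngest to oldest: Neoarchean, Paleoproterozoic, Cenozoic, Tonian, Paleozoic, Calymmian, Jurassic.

Read off each span (Ma): Neoarchean 2800–2500; Paleoproterozoic 2500–1600; Cenozoic 66–0; Tonian 1000–720; Paleozoic 538.8–251.902; Calymmian 1600–1400; Jurassic 201.4–145.
Larger Ma is older, so oldest→youngest is Neoarchean, Paleoproterozoic, Calymmian, Tonian, Paleozoic, Jurassic, Cenozoic; reverse it for youngest→oldest.

Cenozoic, Jurassic, Paleozoic, Tonian, Calymmian, Paleoproterozoic, Neoarchean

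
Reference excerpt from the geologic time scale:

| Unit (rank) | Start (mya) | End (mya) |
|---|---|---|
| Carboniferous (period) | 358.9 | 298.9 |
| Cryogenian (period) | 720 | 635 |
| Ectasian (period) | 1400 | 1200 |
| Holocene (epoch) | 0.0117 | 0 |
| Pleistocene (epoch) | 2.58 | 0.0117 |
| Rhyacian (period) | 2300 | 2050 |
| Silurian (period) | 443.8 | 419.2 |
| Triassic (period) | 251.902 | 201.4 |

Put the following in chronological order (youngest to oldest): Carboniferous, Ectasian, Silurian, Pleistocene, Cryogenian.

Pleistocene, Carboniferous, Silurian, Cryogenian, Ectasian

Sorting by start age (ascending Ma, since larger Ma = older): Pleistocene start 2.58, Carboniferous start 358.9, Silurian start 443.8, Cryogenian start 720, Ectasian start 1400.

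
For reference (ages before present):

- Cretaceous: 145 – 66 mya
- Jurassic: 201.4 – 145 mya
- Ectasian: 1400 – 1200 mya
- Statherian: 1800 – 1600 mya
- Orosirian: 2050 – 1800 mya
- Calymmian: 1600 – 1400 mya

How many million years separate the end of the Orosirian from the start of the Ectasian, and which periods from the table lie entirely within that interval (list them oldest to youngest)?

400 million years; Statherian, Calymmian

End of Orosirian = 1800 Ma; start of Ectasian = 1400 Ma.
Gap = 1800 − 1400 = 400 Myr.
Periods wholly inside 1800–1400 Ma: Statherian (1800–1600), Calymmian (1600–1400).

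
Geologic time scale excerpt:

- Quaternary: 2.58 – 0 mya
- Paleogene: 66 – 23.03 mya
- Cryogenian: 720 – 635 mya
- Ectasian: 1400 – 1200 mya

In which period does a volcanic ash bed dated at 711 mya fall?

Cryogenian

711 Ma lies between 720 and 635 Ma, so it falls in the Cryogenian.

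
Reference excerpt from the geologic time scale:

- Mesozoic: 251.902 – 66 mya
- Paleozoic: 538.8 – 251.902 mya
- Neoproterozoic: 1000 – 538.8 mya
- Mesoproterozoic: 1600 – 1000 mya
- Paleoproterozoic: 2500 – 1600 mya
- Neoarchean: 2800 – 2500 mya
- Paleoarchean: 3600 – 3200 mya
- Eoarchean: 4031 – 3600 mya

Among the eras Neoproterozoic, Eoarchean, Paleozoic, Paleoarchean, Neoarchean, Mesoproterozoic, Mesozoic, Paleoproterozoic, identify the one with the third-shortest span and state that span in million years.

Neoarchean, 300 million years

Durations: Neoproterozoic 461.2; Eoarchean 431; Paleozoic 286.898; Paleoarchean 400; Neoarchean 300; Mesoproterozoic 600; Mesozoic 185.902; Paleoproterozoic 900 Myr.
Sorted shortest-first: Mesozoic (185.902), Paleozoic (286.898), Neoarchean (300), Paleoarchean (400), Eoarchean (431), Neoproterozoic (461.2), Mesoproterozoic (600), Paleoproterozoic (900).
The third shortest is Neoarchean at 300 Myr.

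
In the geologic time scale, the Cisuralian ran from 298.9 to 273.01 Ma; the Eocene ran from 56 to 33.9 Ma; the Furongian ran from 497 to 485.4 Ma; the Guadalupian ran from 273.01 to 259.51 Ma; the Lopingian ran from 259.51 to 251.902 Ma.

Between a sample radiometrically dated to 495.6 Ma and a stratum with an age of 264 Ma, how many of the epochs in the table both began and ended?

1

495.6 Ma sits inside the Furongian (497–485.4) and 264 Ma inside the Guadalupian (273.01–259.51); neither of those is wholly between the two dates.
The listed epochs lying completely between them are Cisuralian — 1 in all.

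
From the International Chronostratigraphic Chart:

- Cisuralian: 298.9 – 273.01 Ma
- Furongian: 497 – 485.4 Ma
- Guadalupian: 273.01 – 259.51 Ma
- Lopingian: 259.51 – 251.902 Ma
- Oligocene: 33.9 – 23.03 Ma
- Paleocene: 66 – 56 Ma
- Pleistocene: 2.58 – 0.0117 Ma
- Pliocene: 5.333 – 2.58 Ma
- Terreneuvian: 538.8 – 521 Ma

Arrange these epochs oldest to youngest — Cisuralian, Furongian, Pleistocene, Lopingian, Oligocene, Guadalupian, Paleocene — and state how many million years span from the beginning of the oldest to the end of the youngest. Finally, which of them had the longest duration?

From the excerpt: Cisuralian 298.9–273.01; Furongian 497–485.4; Pleistocene 2.58–0.0117; Lopingian 259.51–251.902; Oligocene 33.9–23.03; Guadalupian 273.01–259.51; Paleocene 66–56 (Ma).
Larger Ma is earlier, so the oldest is Furongian and the youngest is Pleistocene; oldest to youngest: Furongian, Cisuralian, Guadalupian, Lopingian, Paleocene, Oligocene, Pleistocene.
Oldest start 497 minus youngest end 0.0117 gives 496.9883 Myr overall.
Individual lengths (start − end): Guadalupian 13.5; Paleocene 10; Pleistocene 2.5683; Lopingian 7.608; Oligocene 10.87; Furongian 11.6; Cisuralian 25.89. The largest is Cisuralian at 25.89 Myr.

Furongian → Cisuralian → Guadalupian → Lopingian → Paleocene → Oligocene → Pleistocene; total span 496.9883 Myr; longest is Cisuralian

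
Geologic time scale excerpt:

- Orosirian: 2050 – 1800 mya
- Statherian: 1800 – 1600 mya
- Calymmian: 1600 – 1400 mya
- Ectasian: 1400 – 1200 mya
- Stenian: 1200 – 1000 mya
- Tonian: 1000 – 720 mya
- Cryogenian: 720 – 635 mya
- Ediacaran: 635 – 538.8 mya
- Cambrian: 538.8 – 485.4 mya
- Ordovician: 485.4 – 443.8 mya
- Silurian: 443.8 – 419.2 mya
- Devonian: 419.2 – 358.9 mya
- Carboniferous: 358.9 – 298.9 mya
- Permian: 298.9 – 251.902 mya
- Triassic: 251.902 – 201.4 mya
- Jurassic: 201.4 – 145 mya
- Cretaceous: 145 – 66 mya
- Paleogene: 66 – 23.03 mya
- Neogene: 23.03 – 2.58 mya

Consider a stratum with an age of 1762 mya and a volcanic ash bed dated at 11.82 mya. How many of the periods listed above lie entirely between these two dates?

16

1762 Ma sits inside the Statherian (1800–1600) and 11.82 Ma inside the Neogene (23.03–2.58); neither of those is wholly between the two dates.
The listed periods lying completely between them are Calymmian, Ectasian, Stenian, Tonian, Cryogenian, Ediacaran, Cambrian, Ordovician, Silurian, Devonian, Carboniferous, Permian, Triassic, Jurassic, Cretaceous, Paleogene — 16 in all.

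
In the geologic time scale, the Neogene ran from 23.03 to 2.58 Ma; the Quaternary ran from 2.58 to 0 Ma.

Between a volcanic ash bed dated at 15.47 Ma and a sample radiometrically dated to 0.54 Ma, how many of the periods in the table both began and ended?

The older date is 15.47 Ma and the younger is 0.54 Ma.
No period both begins after 15.47 Ma and ends before 0.54 Ma, so the count is 0.

0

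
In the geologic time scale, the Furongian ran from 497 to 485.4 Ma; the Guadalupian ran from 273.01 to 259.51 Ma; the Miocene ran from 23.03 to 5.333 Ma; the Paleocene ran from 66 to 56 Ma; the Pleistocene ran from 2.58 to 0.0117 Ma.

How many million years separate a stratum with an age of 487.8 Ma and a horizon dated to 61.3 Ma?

426.5 million years

487.8 − 61.3 = 426.5 million years.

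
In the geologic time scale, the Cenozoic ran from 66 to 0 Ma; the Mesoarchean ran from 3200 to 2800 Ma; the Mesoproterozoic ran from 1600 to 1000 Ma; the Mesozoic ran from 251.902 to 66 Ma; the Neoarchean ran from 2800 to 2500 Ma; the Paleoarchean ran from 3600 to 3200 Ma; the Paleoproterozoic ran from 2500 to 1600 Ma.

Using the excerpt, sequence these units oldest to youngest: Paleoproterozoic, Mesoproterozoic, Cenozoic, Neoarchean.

Read off each span (Ma): Paleoproterozoic 2500–1600; Mesoproterozoic 1600–1000; Cenozoic 66–0; Neoarchean 2800–2500.
Larger Ma is older, so oldest→youngest is Neoarchean, Paleoproterozoic, Mesoproterozoic, Cenozoic.

Neoarchean, Paleoproterozoic, Mesoproterozoic, Cenozoic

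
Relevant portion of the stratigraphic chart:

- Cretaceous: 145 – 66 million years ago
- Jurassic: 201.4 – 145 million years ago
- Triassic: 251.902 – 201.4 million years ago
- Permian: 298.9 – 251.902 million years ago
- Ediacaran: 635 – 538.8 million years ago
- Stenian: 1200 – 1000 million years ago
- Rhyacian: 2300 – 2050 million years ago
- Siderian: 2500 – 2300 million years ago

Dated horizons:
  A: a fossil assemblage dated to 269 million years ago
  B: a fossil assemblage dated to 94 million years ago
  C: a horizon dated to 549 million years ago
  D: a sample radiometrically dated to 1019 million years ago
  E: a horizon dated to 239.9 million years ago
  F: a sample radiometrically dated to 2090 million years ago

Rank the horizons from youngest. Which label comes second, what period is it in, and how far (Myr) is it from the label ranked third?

Smaller Ma means younger, so youngest first: B 94 < E 239.9 < A 269 < C 549 < D 1019 < F 2090.
Counting 2 along gives E (239.9 Ma); the excerpt puts that inside the Triassic, 251.902–201.4 Ma.
Next in line is A (269 Ma), and 269 − 239.9 = 29.1 Myr.

E, in the Triassic; 29.1 million years to A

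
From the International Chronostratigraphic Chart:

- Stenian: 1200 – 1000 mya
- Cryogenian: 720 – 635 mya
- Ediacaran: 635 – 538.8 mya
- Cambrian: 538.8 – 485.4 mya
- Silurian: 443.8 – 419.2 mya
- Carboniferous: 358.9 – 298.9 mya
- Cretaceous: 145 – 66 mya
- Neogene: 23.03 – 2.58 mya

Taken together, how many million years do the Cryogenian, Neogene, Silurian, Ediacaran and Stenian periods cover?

426.25 million years

Duration is start − end for each: (720 − 635) + (23.03 − 2.58) + (443.8 − 419.2) + (635 − 538.8) + (1200 − 1000).
That is 85 + 20.45 + 24.6 + 96.2 + 200, which totals 426.25 million years.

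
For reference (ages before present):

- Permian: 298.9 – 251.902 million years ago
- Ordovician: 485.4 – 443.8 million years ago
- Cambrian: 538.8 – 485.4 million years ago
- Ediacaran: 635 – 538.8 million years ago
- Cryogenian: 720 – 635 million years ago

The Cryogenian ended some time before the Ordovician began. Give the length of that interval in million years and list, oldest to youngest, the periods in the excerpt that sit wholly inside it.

End of Cryogenian = 635 Ma; start of Ordovician = 485.4 Ma.
Gap = 635 − 485.4 = 149.6 Myr.
Periods wholly inside 635–485.4 Ma: Ediacaran (635–538.8), Cambrian (538.8–485.4).

149.6 million years; Ediacaran, Cambrian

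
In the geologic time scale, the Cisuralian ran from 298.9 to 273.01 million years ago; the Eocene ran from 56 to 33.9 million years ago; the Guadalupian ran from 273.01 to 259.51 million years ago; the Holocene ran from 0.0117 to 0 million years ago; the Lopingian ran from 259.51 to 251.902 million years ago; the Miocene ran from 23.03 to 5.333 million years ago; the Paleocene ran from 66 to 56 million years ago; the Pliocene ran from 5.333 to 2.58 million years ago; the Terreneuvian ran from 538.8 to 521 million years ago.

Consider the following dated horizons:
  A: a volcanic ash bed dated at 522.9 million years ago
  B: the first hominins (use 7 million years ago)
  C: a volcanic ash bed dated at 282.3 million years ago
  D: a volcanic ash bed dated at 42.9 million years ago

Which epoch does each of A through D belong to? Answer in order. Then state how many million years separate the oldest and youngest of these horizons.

A — Terreneuvian; B — Miocene; C — Cisuralian; D — Eocene; span 515.9 million years

A: 522.9 Ma lies in 538.8–521 Ma, so Terreneuvian.
B: 7 Ma lies in 23.03–5.333 Ma, so Miocene.
C: 282.3 Ma lies in 298.9–273.01 Ma, so Cisuralian.
D: 42.9 Ma lies in 56–33.9 Ma, so Eocene.
Oldest = 522.9 Ma, youngest = 7 Ma → span 515.9 Myr.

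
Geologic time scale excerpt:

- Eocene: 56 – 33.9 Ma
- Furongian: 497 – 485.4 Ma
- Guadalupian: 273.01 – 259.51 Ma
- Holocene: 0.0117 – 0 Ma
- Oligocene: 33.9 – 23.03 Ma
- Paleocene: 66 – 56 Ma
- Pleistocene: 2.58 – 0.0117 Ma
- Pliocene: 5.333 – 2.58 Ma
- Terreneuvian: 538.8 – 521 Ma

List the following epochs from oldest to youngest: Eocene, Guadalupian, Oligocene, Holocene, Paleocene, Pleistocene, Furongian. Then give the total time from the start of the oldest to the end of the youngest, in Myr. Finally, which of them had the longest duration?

Furongian → Guadalupian → Paleocene → Eocene → Oligocene → Pleistocene → Holocene; total span 497 Myr; longest is Eocene

From the excerpt: Eocene 56–33.9; Guadalupian 273.01–259.51; Oligocene 33.9–23.03; Holocene 0.0117–0; Paleocene 66–56; Pleistocene 2.58–0.0117; Furongian 497–485.4 (Ma).
Larger Ma is earlier, so the oldest is Furongian and the youngest is Holocene; oldest to youngest: Furongian, Guadalupian, Paleocene, Eocene, Oligocene, Pleistocene, Holocene.
Oldest start 497 minus youngest end 0 gives 497 Myr overall.
Individual lengths (start − end): Guadalupian 13.5; Pleistocene 2.5683; Oligocene 10.87; Eocene 22.1; Furongian 11.6; Holocene 0.0117; Paleocene 10. The largest is Eocene at 22.1 Myr.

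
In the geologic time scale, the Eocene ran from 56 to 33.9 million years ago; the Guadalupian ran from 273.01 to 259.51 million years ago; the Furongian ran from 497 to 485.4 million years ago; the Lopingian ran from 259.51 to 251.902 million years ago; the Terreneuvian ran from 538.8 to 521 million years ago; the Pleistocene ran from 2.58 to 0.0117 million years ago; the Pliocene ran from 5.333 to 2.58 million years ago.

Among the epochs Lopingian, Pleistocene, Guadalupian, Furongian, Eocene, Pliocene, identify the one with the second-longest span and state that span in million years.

Durations: Lopingian 7.608; Pleistocene 2.5683; Guadalupian 13.5; Furongian 11.6; Eocene 22.1; Pliocene 2.753 Myr.
Sorted longest-first: Eocene (22.1), Guadalupian (13.5), Furongian (11.6), Lopingian (7.608), Pliocene (2.753), Pleistocene (2.5683).
The second longest is Guadalupian at 13.5 Myr.

Guadalupian, 13.5 million years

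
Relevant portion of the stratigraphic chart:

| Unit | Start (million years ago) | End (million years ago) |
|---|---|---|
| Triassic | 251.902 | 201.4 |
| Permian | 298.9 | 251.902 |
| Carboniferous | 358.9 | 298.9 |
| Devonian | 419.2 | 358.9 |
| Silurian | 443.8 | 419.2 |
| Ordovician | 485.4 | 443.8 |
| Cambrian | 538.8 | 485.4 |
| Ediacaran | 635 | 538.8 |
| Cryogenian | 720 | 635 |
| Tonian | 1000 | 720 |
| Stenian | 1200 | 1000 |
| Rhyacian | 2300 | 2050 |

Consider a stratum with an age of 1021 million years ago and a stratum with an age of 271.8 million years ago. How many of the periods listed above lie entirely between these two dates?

The older date is 1021 Ma and the younger is 271.8 Ma.
Periods with start < 1021 and end > 271.8 Ma: Tonian (1000–720), Cryogenian (720–635), Ediacaran (635–538.8), Cambrian (538.8–485.4), Ordovician (485.4–443.8), Silurian (443.8–419.2), Devonian (419.2–358.9), Carboniferous (358.9–298.9).
That is 8 complete periods.

8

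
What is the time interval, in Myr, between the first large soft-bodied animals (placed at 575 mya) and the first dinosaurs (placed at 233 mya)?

342 million years

575 − 233 = 342 million years.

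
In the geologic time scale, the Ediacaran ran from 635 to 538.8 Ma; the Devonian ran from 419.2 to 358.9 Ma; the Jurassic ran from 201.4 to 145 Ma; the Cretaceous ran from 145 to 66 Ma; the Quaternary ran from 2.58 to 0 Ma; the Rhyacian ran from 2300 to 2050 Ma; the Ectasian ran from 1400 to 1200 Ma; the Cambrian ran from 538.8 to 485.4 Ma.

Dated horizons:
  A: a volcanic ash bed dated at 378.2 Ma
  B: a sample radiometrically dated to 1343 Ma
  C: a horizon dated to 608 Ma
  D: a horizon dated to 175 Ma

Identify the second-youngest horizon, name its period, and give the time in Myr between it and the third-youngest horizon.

A, in the Devonian; 229.8 million years to C

Sorted youngest-first by Ma: D (175), A (378.2), C (608), B (1343).
The second youngest is A at 378.2 Ma, which lies in 419.2–358.9 Ma: the Devonian.
The third youngest is C at 608 Ma; separation = |378.2 − 608| = 229.8 Myr.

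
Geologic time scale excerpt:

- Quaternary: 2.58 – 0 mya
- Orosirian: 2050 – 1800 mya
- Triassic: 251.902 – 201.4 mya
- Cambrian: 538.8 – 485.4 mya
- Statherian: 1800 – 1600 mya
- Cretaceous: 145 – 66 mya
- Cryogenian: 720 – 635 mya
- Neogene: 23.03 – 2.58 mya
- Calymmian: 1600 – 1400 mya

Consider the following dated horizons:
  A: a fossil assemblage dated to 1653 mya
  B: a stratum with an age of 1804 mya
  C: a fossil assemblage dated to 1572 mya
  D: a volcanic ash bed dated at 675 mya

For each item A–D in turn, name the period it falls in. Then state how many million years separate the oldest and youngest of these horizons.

A: 1653 Ma lies in 1800–1600 Ma, so Statherian.
B: 1804 Ma lies in 2050–1800 Ma, so Orosirian.
C: 1572 Ma lies in 1600–1400 Ma, so Calymmian.
D: 675 Ma lies in 720–635 Ma, so Cryogenian.
Oldest = 1804 Ma, youngest = 675 Ma → span 1129 Myr.

A — Statherian; B — Orosirian; C — Calymmian; D — Cryogenian; span 1129 million years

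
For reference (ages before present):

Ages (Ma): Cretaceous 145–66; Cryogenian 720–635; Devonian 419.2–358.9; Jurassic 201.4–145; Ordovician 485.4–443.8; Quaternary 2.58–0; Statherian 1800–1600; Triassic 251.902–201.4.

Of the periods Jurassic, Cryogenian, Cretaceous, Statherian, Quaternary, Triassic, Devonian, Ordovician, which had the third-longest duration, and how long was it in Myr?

Cretaceous, 79 million years

Durations: Jurassic 56.4; Cryogenian 85; Cretaceous 79; Statherian 200; Quaternary 2.58; Triassic 50.502; Devonian 60.3; Ordovician 41.6 Myr.
Sorted longest-first: Statherian (200), Cryogenian (85), Cretaceous (79), Devonian (60.3), Jurassic (56.4), Triassic (50.502), Ordovician (41.6), Quaternary (2.58).
The third longest is Cretaceous at 79 Myr.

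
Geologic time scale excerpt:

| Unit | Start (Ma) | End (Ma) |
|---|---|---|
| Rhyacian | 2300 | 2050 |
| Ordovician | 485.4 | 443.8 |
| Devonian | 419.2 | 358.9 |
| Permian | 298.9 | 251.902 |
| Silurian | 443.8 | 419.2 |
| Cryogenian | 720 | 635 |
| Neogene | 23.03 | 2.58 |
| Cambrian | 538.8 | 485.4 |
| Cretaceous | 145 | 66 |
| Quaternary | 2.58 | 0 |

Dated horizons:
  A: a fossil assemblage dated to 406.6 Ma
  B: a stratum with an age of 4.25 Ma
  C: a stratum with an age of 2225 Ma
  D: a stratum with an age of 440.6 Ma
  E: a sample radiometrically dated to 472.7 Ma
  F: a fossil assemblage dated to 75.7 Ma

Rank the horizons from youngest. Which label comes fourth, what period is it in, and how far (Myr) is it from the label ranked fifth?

Sorted youngest-first by Ma: B (4.25), F (75.7), A (406.6), D (440.6), E (472.7), C (2225).
The fourth youngest is D at 440.6 Ma, which lies in 443.8–419.2 Ma: the Silurian.
The fifth youngest is E at 472.7 Ma; separation = |440.6 − 472.7| = 32.1 Myr.

D, in the Silurian; 32.1 million years to E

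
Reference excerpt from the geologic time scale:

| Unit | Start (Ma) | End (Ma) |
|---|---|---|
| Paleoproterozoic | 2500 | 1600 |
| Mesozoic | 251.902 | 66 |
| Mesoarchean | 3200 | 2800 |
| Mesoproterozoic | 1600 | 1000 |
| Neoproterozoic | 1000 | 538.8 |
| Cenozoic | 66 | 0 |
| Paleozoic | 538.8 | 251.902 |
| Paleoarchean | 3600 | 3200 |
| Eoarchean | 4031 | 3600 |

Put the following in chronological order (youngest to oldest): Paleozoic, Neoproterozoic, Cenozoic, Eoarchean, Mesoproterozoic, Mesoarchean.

Sorting by start age (ascending Ma, since larger Ma = older): Cenozoic start 66, Paleozoic start 538.8, Neoproterozoic start 1000, Mesoproterozoic start 1600, Mesoarchean start 3200, Eoarchean start 4031.

Cenozoic, then Paleozoic, then Neoproterozoic, then Mesoproterozoic, then Mesoarchean, then Eoarchean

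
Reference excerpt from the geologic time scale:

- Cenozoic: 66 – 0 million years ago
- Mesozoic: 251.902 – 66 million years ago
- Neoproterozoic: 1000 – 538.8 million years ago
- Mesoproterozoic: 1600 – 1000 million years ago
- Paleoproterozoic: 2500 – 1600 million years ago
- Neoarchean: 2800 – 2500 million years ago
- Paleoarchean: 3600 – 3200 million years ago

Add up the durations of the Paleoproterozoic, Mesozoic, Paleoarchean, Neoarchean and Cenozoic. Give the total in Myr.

1851.902 million years

Duration is start − end for each: (2500 − 1600) + (251.902 − 66) + (3600 − 3200) + (2800 − 2500) + (66 − 0).
That is 900 + 185.902 + 400 + 300 + 66, which totals 1851.902 million years.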